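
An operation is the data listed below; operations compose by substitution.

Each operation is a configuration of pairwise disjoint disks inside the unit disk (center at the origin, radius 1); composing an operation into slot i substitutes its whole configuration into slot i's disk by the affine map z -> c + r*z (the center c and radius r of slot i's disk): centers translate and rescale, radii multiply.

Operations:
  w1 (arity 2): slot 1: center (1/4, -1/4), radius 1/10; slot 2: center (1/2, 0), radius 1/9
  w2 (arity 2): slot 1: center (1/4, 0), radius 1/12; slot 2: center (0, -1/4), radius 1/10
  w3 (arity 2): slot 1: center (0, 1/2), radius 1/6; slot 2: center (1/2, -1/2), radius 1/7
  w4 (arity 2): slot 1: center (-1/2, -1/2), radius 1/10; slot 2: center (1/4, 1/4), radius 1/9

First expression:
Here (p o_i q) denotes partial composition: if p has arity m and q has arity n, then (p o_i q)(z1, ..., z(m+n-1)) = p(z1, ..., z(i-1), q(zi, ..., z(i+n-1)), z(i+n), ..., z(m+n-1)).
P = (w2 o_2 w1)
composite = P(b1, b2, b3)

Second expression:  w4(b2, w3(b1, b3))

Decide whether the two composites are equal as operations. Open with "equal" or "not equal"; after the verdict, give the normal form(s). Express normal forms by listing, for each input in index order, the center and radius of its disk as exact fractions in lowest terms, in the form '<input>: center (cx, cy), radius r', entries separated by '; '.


not equal — first b1: center (1/4, 0), radius 1/12; b2: center (1/40, -11/40), radius 1/100; b3: center (1/20, -1/4), radius 1/90, second b1: center (1/4, 11/36), radius 1/54; b2: center (-1/2, -1/2), radius 1/10; b3: center (11/36, 7/36), radius 1/63

The first composite normalizes to b1: center (1/4, 0), radius 1/12; b2: center (1/40, -11/40), radius 1/100; b3: center (1/20, -1/4), radius 1/90
The second composite normalizes to b1: center (1/4, 11/36), radius 1/54; b2: center (-1/2, -1/2), radius 1/10; b3: center (11/36, 7/36), radius 1/63
Distinct normal forms: not equal.


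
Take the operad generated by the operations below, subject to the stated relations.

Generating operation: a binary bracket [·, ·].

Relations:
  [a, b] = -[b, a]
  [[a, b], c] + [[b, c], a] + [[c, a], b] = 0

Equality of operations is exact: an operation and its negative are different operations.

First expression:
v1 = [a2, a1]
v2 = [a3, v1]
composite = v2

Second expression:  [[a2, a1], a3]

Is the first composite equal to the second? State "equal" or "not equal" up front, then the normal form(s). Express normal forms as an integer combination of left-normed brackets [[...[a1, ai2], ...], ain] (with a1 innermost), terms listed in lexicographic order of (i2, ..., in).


not equal: they reduce to [[a1, a2], a3] and -[[a1, a2], a3]

Normal form of the first expression: [[a1, a2], a3]
Normal form of the second expression: -[[a1, a2], a3]
The forms do not match — not equal.


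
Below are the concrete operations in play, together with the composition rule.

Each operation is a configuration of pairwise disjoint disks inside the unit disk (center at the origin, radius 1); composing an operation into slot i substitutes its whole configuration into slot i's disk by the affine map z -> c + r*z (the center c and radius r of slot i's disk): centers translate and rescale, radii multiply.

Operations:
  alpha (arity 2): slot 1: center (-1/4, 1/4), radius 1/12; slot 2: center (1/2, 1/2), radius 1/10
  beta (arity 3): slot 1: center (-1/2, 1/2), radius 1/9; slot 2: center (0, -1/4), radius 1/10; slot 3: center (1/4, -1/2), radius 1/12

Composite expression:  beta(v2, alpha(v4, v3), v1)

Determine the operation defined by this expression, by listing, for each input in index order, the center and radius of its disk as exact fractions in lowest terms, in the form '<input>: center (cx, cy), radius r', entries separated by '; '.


Follow each v-input down from beta: c' goes to c + r*c', radius to r*r'.
input v2: composing its 1 substitution step yields center (-1/2, 1/2), radius 1/9
input v4: composing its 2 substitution steps yields center (-1/40, -9/40), radius 1/120
input v3: composing its 2 substitution steps yields center (1/20, -1/5), radius 1/100
input v1: composing its 1 substitution step yields center (1/4, -1/2), radius 1/12

v1: center (1/4, -1/2), radius 1/12; v2: center (-1/2, 1/2), radius 1/9; v3: center (1/20, -1/5), radius 1/100; v4: center (-1/40, -9/40), radius 1/120


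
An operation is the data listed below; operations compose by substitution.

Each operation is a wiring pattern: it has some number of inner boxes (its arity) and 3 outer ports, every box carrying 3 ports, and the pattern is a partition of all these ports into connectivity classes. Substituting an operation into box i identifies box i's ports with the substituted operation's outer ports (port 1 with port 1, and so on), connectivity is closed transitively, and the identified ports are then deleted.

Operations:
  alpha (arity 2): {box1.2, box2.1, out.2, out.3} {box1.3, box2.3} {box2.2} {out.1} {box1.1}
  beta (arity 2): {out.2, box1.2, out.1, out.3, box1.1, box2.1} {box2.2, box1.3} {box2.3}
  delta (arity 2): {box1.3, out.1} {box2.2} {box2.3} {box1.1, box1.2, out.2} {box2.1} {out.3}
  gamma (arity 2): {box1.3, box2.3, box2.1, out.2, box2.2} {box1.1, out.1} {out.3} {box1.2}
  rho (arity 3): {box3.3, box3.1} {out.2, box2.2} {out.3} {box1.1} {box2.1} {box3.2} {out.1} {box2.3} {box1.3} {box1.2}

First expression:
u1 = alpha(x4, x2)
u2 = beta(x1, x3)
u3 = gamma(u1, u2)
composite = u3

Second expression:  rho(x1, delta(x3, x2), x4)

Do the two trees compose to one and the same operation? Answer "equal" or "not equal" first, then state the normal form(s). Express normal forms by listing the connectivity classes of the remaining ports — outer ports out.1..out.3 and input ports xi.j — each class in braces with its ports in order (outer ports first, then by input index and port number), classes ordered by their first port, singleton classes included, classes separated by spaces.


Normal form of the first expression: {out.1} {out.2, x1.1, x1.2, x2.1, x3.1, x4.2} {out.3} {x1.3, x3.2} {x2.2} {x2.3, x4.3} {x3.3} {x4.1}
Normal form of the second expression: {out.1} {out.2, x3.1, x3.2} {out.3} {x1.1} {x1.2} {x1.3} {x2.1} {x2.2} {x2.3} {x3.3} {x4.1, x4.3} {x4.2}
The normal forms differ: not equal.

not equal: they reduce to {out.1} {out.2, x1.1, x1.2, x2.1, x3.1, x4.2} {out.3} {x1.3, x3.2} {x2.2} {x2.3, x4.3} {x3.3} {x4.1} and {out.1} {out.2, x3.1, x3.2} {out.3} {x1.1} {x1.2} {x1.3} {x2.1} {x2.2} {x2.3} {x3.3} {x4.1, x4.3} {x4.2}


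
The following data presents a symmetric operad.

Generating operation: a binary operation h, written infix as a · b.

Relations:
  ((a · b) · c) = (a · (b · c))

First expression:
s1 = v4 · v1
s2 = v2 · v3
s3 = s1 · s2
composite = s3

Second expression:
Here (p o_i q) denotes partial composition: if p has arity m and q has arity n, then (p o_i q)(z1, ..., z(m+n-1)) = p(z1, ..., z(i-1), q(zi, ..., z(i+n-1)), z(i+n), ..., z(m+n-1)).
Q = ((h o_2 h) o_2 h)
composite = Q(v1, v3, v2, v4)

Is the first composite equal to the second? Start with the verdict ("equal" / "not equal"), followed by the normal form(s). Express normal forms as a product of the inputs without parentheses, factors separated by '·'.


not equal; first: v4 · v1 · v2 · v3; second: v1 · v3 · v2 · v4

In normal form, the first expression is v4 · v1 · v2 · v3
In normal form, the second expression is v1 · v3 · v2 · v4
Distinct normal forms: not equal.


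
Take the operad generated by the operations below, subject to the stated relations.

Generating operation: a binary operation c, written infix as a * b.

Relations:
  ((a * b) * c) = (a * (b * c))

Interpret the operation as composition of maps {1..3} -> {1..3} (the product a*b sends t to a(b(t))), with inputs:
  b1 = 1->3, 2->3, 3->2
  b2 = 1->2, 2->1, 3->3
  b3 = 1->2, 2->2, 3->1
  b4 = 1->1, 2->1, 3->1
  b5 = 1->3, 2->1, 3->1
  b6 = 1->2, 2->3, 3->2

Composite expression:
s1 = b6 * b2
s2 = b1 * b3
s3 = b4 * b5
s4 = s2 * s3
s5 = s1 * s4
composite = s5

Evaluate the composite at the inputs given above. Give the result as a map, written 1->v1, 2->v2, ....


1->2, 2->2, 3->2

(b6 * b2) = 1->3, 2->2, 3->2
(b1 * b3) = 1->3, 2->3, 3->3
(b4 * b5) = 1->1, 2->1, 3->1
((b1 * b3) * (b4 * b5)) = 1->3, 2->3, 3->3
((b6 * b2) * ((b1 * b3) * (b4 * b5))) = 1->2, 2->2, 3->2


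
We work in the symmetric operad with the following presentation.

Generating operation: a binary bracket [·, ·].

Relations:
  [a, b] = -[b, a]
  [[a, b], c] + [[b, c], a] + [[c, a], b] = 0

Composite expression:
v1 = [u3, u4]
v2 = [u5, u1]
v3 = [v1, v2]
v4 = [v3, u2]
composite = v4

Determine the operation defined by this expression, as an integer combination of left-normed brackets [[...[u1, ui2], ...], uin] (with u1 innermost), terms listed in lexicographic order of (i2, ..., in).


[[[[u1, u5], u3], u4], u2] - [[[[u1, u5], u4], u3], u2]


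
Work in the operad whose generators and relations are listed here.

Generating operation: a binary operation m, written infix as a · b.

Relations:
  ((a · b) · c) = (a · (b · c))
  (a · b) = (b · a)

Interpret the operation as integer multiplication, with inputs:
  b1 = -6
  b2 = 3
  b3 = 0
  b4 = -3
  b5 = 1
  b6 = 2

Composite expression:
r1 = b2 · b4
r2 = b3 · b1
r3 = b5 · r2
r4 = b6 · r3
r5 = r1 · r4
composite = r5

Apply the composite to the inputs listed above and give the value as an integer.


0

(b2 · b4) = -9
(b3 · b1) = 0
(b5 · (b3 · b1)) = 0
(b6 · (b5 · (b3 · b1))) = 0
((b2 · b4) · (b6 · (b5 · (b3 · b1)))) = 0


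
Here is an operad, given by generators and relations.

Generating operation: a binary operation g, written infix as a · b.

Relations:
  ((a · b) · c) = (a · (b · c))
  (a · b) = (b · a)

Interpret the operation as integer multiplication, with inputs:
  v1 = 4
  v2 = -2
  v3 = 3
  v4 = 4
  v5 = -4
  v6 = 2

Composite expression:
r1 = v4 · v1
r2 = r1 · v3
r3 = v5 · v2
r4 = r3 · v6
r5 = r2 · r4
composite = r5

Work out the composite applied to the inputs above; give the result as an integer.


(v4 · v1) = 16
((v4 · v1) · v3) = 48
(v5 · v2) = 8
((v5 · v2) · v6) = 16
(((v4 · v1) · v3) · ((v5 · v2) · v6)) = 768

768


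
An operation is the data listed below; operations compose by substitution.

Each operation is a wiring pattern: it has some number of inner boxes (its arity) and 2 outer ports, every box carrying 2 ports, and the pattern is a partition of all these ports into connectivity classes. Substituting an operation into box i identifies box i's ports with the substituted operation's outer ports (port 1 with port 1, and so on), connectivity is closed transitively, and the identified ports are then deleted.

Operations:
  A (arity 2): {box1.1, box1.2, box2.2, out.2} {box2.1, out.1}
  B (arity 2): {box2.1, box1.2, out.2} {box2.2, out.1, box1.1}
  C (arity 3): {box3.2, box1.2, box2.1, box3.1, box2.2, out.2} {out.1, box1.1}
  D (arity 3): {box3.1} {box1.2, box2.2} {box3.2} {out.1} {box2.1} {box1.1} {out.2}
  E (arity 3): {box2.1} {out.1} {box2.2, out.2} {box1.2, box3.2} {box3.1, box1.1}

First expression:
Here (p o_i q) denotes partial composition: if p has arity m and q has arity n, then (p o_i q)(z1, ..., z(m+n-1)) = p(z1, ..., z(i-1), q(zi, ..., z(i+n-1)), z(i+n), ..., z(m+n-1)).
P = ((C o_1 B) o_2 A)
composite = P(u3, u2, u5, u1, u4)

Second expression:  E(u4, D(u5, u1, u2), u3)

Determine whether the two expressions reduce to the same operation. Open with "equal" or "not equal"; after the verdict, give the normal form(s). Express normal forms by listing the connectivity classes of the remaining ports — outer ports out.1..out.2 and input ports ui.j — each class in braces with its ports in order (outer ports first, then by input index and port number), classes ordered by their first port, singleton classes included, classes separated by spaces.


The first expression reduces to {out.1, u2.1, u2.2, u3.1, u5.2} {out.2, u1.1, u1.2, u3.2, u4.1, u4.2, u5.1}
The second expression reduces to {out.1} {out.2} {u1.1} {u1.2, u5.2} {u2.1} {u2.2} {u3.1, u4.1} {u3.2, u4.2} {u5.1}
No match — not equal.

not equal; first: {out.1, u2.1, u2.2, u3.1, u5.2} {out.2, u1.1, u1.2, u3.2, u4.1, u4.2, u5.1}; second: {out.1} {out.2} {u1.1} {u1.2, u5.2} {u2.1} {u2.2} {u3.1, u4.1} {u3.2, u4.2} {u5.1}


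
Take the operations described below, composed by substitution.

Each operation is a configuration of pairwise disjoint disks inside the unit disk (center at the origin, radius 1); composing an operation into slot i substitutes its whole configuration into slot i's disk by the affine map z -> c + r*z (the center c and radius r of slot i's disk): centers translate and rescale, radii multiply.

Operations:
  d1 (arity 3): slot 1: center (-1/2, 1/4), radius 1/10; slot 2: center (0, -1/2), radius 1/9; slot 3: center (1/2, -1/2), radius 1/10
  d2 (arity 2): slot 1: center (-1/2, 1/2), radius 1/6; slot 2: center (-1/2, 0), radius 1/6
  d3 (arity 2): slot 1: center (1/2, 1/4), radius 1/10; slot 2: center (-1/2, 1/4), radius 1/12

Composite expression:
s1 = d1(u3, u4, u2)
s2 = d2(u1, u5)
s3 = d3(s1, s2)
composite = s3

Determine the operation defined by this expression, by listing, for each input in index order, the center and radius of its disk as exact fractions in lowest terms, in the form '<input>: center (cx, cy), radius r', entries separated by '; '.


u1: center (-13/24, 7/24), radius 1/72; u2: center (11/20, 1/5), radius 1/100; u3: center (9/20, 11/40), radius 1/100; u4: center (1/2, 1/5), radius 1/90; u5: center (-13/24, 1/4), radius 1/72

Each u-disk chains the slot maps above it in d3; radii multiply.
tracing u3 down its 2-map path: center (9/20, 11/40), radius 1/100
tracing u4 down its 2-map path: center (1/2, 1/5), radius 1/90
tracing u2 down its 2-map path: center (11/20, 1/5), radius 1/100
tracing u1 down its 2-map path: center (-13/24, 7/24), radius 1/72
tracing u5 down its 2-map path: center (-13/24, 1/4), radius 1/72


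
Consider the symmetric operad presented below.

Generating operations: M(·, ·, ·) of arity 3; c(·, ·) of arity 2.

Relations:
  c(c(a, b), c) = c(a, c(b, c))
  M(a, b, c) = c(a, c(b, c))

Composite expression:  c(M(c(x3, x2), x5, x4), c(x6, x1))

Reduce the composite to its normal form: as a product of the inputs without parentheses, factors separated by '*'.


x3 * x2 * x5 * x4 * x6 * x1

Under associativity of c, the answer is the x's in reading order.
c(x3, x2) flattens to x3 * x2
M(c(x3, x2), x5, x4) flattens to x3 * x2 * x5 * x4
c(x6, x1) flattens to x6 * x1
c(M(c(x3, x2), x5, x4), c(x6, x1)) flattens to x3 * x2 * x5 * x4 * x6 * x1


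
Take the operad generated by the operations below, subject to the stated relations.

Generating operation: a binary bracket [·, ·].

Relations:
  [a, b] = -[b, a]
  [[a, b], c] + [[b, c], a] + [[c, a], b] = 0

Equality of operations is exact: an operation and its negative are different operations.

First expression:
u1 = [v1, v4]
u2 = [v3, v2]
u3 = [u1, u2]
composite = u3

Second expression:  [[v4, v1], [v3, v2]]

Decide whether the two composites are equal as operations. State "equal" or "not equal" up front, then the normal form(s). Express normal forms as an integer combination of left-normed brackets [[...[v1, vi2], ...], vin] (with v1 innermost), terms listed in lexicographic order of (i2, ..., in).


not equal — first -[[[v1, v4], v2], v3] + [[[v1, v4], v3], v2], second [[[v1, v4], v2], v3] - [[[v1, v4], v3], v2]


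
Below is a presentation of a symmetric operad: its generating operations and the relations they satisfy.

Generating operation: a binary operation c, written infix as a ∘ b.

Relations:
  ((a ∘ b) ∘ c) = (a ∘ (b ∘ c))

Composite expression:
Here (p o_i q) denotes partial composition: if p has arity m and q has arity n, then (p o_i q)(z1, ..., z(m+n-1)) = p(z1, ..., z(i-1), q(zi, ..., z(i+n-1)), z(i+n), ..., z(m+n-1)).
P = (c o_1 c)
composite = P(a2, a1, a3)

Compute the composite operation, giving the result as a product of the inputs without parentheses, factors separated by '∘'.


All parenthesizations of c agree; list the a-inputs left to right.
(a2 ∘ a1) linearizes to a2 ∘ a1
((a2 ∘ a1) ∘ a3) linearizes to a2 ∘ a1 ∘ a3

a2 ∘ a1 ∘ a3


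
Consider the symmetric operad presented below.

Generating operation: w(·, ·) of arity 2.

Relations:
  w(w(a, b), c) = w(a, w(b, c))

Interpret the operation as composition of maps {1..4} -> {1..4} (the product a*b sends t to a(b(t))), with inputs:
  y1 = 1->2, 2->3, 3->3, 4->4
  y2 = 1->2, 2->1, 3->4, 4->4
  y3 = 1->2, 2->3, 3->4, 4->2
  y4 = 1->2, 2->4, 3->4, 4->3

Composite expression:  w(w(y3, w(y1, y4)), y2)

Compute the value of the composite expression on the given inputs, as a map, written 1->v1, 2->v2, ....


1->2, 2->4, 3->4, 4->4

w(y1, y4) = 1->3, 2->4, 3->4, 4->3
w(y3, w(y1, y4)) = 1->4, 2->2, 3->2, 4->4
w(w(y3, w(y1, y4)), y2) = 1->2, 2->4, 3->4, 4->4


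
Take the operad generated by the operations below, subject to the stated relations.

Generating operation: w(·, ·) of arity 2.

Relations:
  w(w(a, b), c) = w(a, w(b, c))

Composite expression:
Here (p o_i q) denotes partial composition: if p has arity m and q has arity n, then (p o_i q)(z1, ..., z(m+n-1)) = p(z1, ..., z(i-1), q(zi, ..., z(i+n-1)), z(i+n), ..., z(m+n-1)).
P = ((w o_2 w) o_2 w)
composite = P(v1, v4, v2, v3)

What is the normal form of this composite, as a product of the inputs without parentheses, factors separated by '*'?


v1 * v4 * v2 * v3

Key point: w is associative — brackets drop, the v-order remains.
w(v4, v2) collapses to v4 * v2
w(w(v4, v2), v3) collapses to v4 * v2 * v3
w(v1, w(w(v4, v2), v3)) collapses to v1 * v4 * v2 * v3


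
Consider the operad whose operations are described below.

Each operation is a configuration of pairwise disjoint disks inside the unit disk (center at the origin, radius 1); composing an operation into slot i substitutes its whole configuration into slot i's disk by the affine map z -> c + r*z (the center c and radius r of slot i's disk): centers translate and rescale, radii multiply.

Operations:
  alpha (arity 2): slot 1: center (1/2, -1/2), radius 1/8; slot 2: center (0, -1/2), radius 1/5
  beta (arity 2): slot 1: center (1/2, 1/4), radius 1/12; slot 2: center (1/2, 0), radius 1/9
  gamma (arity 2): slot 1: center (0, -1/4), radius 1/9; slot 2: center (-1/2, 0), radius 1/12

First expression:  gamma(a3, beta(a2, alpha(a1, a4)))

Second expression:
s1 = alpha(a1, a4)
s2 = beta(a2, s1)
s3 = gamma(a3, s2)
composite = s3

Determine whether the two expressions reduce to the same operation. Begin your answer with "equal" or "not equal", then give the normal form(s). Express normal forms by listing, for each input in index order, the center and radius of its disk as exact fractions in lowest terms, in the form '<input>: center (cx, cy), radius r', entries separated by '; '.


equal; both compose to a1: center (-49/108, -1/216), radius 1/864; a2: center (-11/24, 1/48), radius 1/144; a3: center (0, -1/4), radius 1/9; a4: center (-11/24, -1/216), radius 1/540

Reducing the first expression gives a1: center (-49/108, -1/216), radius 1/864; a2: center (-11/24, 1/48), radius 1/144; a3: center (0, -1/4), radius 1/9; a4: center (-11/24, -1/216), radius 1/540
Reducing the second expression gives a1: center (-49/108, -1/216), radius 1/864; a2: center (-11/24, 1/48), radius 1/144; a3: center (0, -1/4), radius 1/9; a4: center (-11/24, -1/216), radius 1/540
Both agree, so they are equal.


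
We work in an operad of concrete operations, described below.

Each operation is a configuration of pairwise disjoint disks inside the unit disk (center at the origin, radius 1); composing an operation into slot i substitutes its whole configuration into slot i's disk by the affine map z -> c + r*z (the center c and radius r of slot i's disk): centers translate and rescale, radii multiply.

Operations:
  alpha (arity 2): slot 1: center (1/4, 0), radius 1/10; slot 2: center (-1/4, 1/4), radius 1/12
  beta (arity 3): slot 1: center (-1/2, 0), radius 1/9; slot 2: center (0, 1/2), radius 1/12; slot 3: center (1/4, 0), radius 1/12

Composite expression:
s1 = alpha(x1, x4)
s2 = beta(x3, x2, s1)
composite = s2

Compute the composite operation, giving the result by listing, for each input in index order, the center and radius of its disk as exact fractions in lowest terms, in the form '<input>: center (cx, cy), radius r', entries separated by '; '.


x1: center (13/48, 0), radius 1/120; x2: center (0, 1/2), radius 1/12; x3: center (-1/2, 0), radius 1/9; x4: center (11/48, 1/48), radius 1/144


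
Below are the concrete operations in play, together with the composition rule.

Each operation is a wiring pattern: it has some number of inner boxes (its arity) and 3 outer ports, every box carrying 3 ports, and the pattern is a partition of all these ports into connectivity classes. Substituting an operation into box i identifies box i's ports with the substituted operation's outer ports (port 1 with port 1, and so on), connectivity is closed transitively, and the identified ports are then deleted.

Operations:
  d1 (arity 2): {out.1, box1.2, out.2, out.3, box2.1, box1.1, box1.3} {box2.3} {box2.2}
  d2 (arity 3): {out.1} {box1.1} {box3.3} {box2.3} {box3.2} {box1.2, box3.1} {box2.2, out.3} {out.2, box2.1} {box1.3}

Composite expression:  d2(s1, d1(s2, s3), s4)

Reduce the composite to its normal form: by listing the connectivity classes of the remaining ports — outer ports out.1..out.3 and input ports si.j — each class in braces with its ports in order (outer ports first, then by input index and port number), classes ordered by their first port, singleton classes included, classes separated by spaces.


Two ports join when wires chain via d2-identified ports.
the subtree at d1 composes to {out.1, out.2, out.3, s2.1, s2.2, s2.3, s3.1} {s3.2} {s3.3} on (s2, s3); out.j = own outer ports
the subtree at d2 composes to {out.1} {out.2, out.3, s2.1, s2.2, s2.3, s3.1} {s1.1} {s1.2, s4.1} {s1.3} {s3.2} {s3.3} {s4.2} {s4.3} on (s1, s2, s3, s4); out.j = own outer ports

{out.1} {out.2, out.3, s2.1, s2.2, s2.3, s3.1} {s1.1} {s1.2, s4.1} {s1.3} {s3.2} {s3.3} {s4.2} {s4.3}


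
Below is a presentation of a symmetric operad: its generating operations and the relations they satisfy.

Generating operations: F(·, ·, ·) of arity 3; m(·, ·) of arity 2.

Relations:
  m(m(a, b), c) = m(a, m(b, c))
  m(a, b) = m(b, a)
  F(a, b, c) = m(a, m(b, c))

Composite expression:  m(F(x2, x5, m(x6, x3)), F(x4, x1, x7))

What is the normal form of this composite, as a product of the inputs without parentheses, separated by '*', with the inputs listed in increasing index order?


x1 * x2 * x3 * x4 * x5 * x6 * x7

Key point: m commutes, so take the x-inputs in any fixed order.
m(x6, x3) unparenthesizes to x6 * x3
F(x2, x5, m(x6, x3)) unparenthesizes to x2 * x5 * x6 * x3
F(x4, x1, x7) unparenthesizes to x4 * x1 * x7
m(F(x2, x5, m(x6, x3)), F(x4, x1, x7)) unparenthesizes to x2 * x5 * x6 * x3 * x4 * x1 * x7
sorting the factors by input index: x1 * x2 * x3 * x4 * x5 * x6 * x7


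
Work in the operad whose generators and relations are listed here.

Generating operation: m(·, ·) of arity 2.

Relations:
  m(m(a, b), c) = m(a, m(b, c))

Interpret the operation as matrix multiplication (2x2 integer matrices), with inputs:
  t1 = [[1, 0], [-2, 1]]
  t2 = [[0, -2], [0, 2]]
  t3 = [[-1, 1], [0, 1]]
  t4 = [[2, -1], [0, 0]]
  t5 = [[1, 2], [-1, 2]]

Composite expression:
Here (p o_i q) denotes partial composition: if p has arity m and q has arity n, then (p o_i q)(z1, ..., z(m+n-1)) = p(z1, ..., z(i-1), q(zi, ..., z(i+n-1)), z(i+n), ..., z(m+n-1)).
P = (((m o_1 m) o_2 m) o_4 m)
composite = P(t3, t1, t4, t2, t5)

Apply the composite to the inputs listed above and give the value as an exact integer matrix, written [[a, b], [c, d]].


[[-18, 36], [-12, 24]]

m(t1, t4) = [[2, -1], [-4, 2]]
m(t3, m(t1, t4)) = [[-6, 3], [-4, 2]]
m(t2, t5) = [[2, -4], [-2, 4]]
m(m(t3, m(t1, t4)), m(t2, t5)) = [[-18, 36], [-12, 24]]


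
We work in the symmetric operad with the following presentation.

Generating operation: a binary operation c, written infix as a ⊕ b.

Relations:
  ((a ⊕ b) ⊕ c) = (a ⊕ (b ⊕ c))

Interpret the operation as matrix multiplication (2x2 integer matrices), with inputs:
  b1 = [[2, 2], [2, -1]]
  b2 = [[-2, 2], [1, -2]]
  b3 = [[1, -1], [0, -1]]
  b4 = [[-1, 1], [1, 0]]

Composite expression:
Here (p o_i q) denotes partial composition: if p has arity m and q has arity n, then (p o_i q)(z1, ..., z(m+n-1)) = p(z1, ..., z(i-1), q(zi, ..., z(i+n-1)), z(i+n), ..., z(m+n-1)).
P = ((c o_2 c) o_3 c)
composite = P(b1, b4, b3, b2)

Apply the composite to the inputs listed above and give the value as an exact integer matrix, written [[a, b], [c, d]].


[[-2, 4], [7, -8]]

(b3 ⊕ b2) = [[-3, 4], [-1, 2]]
(b4 ⊕ (b3 ⊕ b2)) = [[2, -2], [-3, 4]]
(b1 ⊕ (b4 ⊕ (b3 ⊕ b2))) = [[-2, 4], [7, -8]]


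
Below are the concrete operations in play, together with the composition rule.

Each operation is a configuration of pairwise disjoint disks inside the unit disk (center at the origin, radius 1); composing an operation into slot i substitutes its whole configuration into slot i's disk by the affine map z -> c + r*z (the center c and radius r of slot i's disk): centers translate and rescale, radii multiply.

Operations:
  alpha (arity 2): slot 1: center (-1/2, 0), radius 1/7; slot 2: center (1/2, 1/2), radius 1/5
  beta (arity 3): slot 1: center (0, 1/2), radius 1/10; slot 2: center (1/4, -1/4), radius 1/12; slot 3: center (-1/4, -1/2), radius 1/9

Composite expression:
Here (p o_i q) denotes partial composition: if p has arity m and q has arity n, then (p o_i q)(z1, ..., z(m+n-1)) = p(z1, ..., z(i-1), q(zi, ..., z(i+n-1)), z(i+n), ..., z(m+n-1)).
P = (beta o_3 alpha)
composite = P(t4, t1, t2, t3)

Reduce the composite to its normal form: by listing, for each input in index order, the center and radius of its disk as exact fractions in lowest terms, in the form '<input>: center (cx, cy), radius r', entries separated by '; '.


t1: center (1/4, -1/4), radius 1/12; t2: center (-11/36, -1/2), radius 1/63; t3: center (-7/36, -4/9), radius 1/45; t4: center (0, 1/2), radius 1/10


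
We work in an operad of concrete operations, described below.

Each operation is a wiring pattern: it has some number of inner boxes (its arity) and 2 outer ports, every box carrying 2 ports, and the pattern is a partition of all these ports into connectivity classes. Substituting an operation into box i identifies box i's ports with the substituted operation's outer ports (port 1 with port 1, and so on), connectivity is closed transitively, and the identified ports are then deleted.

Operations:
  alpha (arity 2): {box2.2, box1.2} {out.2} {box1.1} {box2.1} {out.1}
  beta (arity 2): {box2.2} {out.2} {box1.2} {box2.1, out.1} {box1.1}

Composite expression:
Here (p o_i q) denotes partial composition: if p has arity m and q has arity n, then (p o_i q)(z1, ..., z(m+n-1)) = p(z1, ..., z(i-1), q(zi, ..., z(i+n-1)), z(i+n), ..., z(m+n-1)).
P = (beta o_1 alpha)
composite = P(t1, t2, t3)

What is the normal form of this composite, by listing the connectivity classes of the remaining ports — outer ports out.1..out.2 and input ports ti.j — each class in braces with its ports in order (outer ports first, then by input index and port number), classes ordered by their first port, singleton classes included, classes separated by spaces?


{out.1, t3.1} {out.2} {t1.1} {t1.2, t2.2} {t2.1} {t3.2}

After gluing at beta, chains via deleted ports link the t-ports.
after alpha, the pattern on (t1, t2) reads {out.1} {out.2} {t1.1} {t1.2, t2.2} {t2.1} (out.j = its outer ports)
after beta, the pattern on (t1, t2, t3) reads {out.1, t3.1} {out.2} {t1.1} {t1.2, t2.2} {t2.1} {t3.2} (out.j = its outer ports)


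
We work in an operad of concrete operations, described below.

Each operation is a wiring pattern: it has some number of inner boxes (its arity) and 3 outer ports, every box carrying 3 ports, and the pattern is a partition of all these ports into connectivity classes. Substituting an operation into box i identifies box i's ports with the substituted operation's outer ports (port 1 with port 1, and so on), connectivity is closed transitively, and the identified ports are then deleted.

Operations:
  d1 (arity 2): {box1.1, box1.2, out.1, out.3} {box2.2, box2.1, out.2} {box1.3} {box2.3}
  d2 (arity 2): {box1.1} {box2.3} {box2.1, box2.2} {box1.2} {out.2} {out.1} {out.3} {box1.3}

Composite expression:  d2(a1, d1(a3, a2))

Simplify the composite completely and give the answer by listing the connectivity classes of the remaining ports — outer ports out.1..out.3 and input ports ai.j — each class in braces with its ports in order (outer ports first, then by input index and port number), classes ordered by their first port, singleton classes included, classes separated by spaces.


{out.1} {out.2} {out.3} {a1.1} {a1.2} {a1.3} {a2.1, a2.2, a3.1, a3.2} {a2.3} {a3.3}

Two ports join when wires chain via d2-identified ports.
stage d1: inputs (a3, a2), connectivity {out.1, out.3, a3.1, a3.2} {out.2, a2.1, a2.2} {a2.3} {a3.3}, out.j its boundary
stage d2: inputs (a1, a3, a2), connectivity {out.1} {out.2} {out.3} {a1.1} {a1.2} {a1.3} {a2.1, a2.2, a3.1, a3.2} {a2.3} {a3.3}, out.j its boundary


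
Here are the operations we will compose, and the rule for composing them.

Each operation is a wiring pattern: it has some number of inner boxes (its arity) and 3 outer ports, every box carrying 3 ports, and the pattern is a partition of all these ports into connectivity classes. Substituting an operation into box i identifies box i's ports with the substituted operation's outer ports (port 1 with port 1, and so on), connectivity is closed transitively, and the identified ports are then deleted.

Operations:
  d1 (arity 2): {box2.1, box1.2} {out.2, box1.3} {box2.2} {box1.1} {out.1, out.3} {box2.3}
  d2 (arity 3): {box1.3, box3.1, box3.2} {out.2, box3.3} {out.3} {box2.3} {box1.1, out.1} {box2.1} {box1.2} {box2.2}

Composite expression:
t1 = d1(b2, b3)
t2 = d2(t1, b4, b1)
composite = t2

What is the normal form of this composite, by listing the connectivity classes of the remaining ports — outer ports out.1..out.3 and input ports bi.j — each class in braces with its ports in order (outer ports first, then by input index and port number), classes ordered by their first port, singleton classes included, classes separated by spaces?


{out.1, b1.1, b1.2} {out.2, b1.3} {out.3} {b2.1} {b2.2, b3.1} {b2.3} {b3.2} {b3.3} {b4.1} {b4.2} {b4.3}

Treat the ports identified at d2 as solder joints: merge, then drop.
after d1, the pattern on (b2, b3) reads {out.1, out.3} {out.2, b2.3} {b2.1} {b2.2, b3.1} {b3.2} {b3.3} (out.j = its outer ports)
after d2, the pattern on (b2, b3, b4, b1) reads {out.1, b1.1, b1.2} {out.2, b1.3} {out.3} {b2.1} {b2.2, b3.1} {b2.3} {b3.2} {b3.3} {b4.1} {b4.2} {b4.3} (out.j = its outer ports)


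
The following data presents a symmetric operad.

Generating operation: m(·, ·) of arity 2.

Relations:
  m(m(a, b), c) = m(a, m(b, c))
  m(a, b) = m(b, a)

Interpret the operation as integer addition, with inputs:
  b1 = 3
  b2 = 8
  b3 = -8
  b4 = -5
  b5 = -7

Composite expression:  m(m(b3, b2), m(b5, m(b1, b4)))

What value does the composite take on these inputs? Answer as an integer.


m(b3, b2) = 0
m(b1, b4) = -2
m(b5, m(b1, b4)) = -9
m(m(b3, b2), m(b5, m(b1, b4))) = -9

-9


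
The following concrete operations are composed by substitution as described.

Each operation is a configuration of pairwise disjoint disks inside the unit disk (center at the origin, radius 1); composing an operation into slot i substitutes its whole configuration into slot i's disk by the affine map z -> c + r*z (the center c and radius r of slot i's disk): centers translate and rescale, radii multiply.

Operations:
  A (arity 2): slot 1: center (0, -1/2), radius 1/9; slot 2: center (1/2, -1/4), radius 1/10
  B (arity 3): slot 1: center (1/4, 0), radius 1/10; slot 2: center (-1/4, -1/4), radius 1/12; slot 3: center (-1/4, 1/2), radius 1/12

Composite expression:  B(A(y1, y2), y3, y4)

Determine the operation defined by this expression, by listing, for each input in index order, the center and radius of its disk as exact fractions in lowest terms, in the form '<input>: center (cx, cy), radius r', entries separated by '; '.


Only the slot chain above each y matters under B; compose those maps.
y1: after 2 affine steps, its disk has center (1/4, -1/20), radius 1/90
y2: after 2 affine steps, its disk has center (3/10, -1/40), radius 1/100
y3: after 1 affine step, its disk has center (-1/4, -1/4), radius 1/12
y4: after 1 affine step, its disk has center (-1/4, 1/2), radius 1/12

y1: center (1/4, -1/20), radius 1/90; y2: center (3/10, -1/40), radius 1/100; y3: center (-1/4, -1/4), radius 1/12; y4: center (-1/4, 1/2), radius 1/12


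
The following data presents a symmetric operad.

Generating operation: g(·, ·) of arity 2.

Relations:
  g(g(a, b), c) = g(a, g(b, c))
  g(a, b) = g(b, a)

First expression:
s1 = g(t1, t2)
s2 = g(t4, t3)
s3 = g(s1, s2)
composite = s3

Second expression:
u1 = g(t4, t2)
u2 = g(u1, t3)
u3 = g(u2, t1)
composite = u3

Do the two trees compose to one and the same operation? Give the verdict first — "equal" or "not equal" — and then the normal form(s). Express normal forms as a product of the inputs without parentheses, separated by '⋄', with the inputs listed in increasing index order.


equal; the common form is t1 ⋄ t2 ⋄ t3 ⋄ t4


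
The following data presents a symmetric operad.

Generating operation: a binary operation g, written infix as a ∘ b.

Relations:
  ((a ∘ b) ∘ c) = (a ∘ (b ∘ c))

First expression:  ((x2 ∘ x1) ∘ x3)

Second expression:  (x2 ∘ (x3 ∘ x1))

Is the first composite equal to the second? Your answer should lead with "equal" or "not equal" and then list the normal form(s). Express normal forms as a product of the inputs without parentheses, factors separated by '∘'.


not equal; first: x2 ∘ x1 ∘ x3; second: x2 ∘ x3 ∘ x1

The first expression reduces to x2 ∘ x1 ∘ x3
The second expression reduces to x2 ∘ x3 ∘ x1
The normal forms differ: not equal.


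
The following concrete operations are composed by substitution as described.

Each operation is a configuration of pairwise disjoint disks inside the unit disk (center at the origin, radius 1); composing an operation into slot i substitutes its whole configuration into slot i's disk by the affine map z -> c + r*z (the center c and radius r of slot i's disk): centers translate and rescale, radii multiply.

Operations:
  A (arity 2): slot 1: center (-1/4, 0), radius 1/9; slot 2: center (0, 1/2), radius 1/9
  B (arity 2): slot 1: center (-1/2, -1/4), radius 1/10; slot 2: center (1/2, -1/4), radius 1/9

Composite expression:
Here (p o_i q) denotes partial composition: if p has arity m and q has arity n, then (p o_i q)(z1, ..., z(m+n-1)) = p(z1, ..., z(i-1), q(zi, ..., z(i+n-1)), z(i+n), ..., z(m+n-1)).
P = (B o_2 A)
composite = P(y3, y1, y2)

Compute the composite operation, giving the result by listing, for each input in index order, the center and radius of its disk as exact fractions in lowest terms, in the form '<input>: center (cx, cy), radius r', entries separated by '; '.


Nesting under B composes maps z -> c + r*z down each y-path.
y3 passes through 1 substitution, ending at center (-1/2, -1/4), radius 1/10
y1 passes through 2 substitutions, ending at center (17/36, -1/4), radius 1/81
y2 passes through 2 substitutions, ending at center (1/2, -7/36), radius 1/81

y1: center (17/36, -1/4), radius 1/81; y2: center (1/2, -7/36), radius 1/81; y3: center (-1/2, -1/4), radius 1/10


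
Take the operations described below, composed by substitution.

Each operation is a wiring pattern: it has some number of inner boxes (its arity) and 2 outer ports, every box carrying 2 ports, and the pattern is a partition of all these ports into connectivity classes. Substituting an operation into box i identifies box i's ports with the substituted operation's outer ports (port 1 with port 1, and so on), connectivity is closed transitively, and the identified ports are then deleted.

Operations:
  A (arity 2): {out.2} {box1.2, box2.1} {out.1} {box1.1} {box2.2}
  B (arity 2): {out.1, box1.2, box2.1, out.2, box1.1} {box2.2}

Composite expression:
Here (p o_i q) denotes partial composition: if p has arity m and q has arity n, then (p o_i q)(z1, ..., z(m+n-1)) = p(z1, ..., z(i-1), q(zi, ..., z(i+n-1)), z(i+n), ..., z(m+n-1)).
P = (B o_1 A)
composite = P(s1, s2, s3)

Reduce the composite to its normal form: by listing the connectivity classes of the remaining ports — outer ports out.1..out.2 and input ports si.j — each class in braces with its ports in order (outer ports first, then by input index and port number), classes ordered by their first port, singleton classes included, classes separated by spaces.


Connectivity passes through glued B-boundaries; trace each wire chain.
A over (s1, s2) gives {out.1} {out.2} {s1.1} {s1.2, s2.1} {s2.2}, out.j being that stage's outer ports
B over (s1, s2, s3) gives {out.1, out.2, s3.1} {s1.1} {s1.2, s2.1} {s2.2} {s3.2}, out.j being that stage's outer ports

{out.1, out.2, s3.1} {s1.1} {s1.2, s2.1} {s2.2} {s3.2}


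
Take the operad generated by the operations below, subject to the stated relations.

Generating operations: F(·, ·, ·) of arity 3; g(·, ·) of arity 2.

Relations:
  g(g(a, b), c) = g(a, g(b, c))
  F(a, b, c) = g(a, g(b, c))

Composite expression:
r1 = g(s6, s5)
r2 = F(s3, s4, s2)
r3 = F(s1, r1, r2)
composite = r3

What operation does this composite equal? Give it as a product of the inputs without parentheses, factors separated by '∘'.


The F-tree's shape is irrelevant; the s-reading-order decides.
g(s6, s5) reduces to s6 ∘ s5
F(s3, s4, s2) reduces to s3 ∘ s4 ∘ s2
F(s1, g(s6, s5), F(s3, s4, s2)) reduces to s1 ∘ s6 ∘ s5 ∘ s3 ∘ s4 ∘ s2

s1 ∘ s6 ∘ s5 ∘ s3 ∘ s4 ∘ s2


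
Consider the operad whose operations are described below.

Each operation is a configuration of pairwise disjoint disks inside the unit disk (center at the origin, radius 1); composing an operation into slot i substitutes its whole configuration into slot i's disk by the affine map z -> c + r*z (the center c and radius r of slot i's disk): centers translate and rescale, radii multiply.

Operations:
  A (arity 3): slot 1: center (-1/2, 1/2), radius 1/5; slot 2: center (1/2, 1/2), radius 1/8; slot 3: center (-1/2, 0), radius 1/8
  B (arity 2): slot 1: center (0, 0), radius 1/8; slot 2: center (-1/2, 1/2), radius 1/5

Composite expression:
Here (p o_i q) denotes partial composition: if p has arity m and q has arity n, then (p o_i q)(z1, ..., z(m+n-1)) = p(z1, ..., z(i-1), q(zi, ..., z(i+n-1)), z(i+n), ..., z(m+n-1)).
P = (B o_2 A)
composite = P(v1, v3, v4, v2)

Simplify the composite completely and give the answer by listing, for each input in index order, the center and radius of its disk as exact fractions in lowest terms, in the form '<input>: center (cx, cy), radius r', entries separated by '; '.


Follow each v-input down from B: c' goes to c + r*c', radius to r*r'.
v1: after 1 affine step, its disk has center (0, 0), radius 1/8
v3: after 2 affine steps, its disk has center (-3/5, 3/5), radius 1/25
v4: after 2 affine steps, its disk has center (-2/5, 3/5), radius 1/40
v2: after 2 affine steps, its disk has center (-3/5, 1/2), radius 1/40

v1: center (0, 0), radius 1/8; v2: center (-3/5, 1/2), radius 1/40; v3: center (-3/5, 3/5), radius 1/25; v4: center (-2/5, 3/5), radius 1/40


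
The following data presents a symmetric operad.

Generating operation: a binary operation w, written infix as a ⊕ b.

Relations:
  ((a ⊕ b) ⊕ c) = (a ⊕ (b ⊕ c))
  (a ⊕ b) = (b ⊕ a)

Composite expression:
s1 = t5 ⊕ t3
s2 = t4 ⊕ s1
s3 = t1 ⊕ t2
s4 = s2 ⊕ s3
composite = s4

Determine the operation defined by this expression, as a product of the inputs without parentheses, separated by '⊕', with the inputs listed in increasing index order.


t1 ⊕ t2 ⊕ t3 ⊕ t4 ⊕ t5

With w associative and commutative, the t-input set is all that matters.
(t5 ⊕ t3) reduces to t5 ⊕ t3
(t4 ⊕ (t5 ⊕ t3)) reduces to t4 ⊕ t5 ⊕ t3
(t1 ⊕ t2) reduces to t1 ⊕ t2
((t4 ⊕ (t5 ⊕ t3)) ⊕ (t1 ⊕ t2)) reduces to t4 ⊕ t5 ⊕ t3 ⊕ t1 ⊕ t2
rearranged into index order: t1 ⊕ t2 ⊕ t3 ⊕ t4 ⊕ t5
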